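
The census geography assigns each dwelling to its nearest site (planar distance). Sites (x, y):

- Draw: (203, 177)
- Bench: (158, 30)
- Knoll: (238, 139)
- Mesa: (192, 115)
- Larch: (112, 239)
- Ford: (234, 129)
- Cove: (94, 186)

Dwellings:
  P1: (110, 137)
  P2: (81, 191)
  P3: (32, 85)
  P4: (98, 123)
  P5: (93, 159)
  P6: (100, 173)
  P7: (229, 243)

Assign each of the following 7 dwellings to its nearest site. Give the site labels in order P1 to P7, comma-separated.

P1 → Cove (d²=2657.00)
P2 → Cove (d²=194.00)
P3 → Cove (d²=14045.00)
P4 → Cove (d²=3985.00)
P5 → Cove (d²=730.00)
P6 → Cove (d²=205.00)
P7 → Draw (d²=5032.00)

Cove, Cove, Cove, Cove, Cove, Cove, Draw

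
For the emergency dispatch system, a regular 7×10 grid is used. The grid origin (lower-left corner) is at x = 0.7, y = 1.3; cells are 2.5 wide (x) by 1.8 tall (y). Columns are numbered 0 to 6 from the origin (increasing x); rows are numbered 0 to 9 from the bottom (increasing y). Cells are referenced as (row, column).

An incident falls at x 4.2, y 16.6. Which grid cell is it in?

(8, 1)

Column index: ⌊(4.2 − 0.7) / 2.5⌋ = ⌊1.400⌋ = 1
Row offset from origin: ⌊(16.6 − 1.3) / 1.8⌋ = ⌊8.500⌋ = 8 → row 8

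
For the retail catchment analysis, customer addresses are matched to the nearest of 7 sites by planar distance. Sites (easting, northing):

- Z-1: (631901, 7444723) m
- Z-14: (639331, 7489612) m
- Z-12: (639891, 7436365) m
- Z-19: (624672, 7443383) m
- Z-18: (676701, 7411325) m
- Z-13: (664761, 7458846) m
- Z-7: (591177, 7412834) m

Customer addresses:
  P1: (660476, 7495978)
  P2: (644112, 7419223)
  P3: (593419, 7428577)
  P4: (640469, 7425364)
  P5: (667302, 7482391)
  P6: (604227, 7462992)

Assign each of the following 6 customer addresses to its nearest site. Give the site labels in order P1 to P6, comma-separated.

P1 → Z-14 (d²=487636981.00)
P2 → Z-12 (d²=311665005.00)
P3 → Z-7 (d²=252868613.00)
P4 → Z-12 (d²=121356085.00)
P5 → Z-13 (d²=560823706.00)
P6 → Z-19 (d²=802510906.00)

Z-14, Z-12, Z-7, Z-12, Z-13, Z-19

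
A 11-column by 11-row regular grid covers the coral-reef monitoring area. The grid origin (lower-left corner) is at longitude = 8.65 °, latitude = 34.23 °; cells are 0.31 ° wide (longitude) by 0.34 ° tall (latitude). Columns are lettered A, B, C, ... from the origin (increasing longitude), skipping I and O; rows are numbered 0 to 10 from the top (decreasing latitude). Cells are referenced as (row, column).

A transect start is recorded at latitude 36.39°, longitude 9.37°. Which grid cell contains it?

(4, C)

Column index: ⌊(9.37 − 8.65) / 0.31⌋ = ⌊2.323⌋ = 2 → column C
Row offset from origin: ⌊(36.39 − 34.23) / 0.34⌋ = ⌊6.353⌋ = 6 → row 4 (counted from top)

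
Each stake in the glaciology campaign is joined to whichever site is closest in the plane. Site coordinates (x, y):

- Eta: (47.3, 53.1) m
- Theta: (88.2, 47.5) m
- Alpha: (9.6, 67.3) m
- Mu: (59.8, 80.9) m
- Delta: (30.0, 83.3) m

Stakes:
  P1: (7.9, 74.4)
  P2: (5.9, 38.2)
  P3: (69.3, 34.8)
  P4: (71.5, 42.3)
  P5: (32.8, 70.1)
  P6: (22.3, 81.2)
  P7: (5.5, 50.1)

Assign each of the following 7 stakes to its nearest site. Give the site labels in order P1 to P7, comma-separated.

Alpha, Alpha, Theta, Theta, Delta, Delta, Alpha

P1 → Alpha (d²=53.30)
P2 → Alpha (d²=860.50)
P3 → Theta (d²=518.50)
P4 → Theta (d²=305.93)
P5 → Delta (d²=182.08)
P6 → Delta (d²=63.70)
P7 → Alpha (d²=312.65)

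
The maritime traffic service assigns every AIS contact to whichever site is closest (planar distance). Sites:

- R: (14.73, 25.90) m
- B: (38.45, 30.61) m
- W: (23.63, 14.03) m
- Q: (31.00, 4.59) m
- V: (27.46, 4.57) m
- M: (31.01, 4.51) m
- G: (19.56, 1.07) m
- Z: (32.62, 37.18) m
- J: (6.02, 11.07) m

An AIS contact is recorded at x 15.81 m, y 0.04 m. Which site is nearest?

Squared distances to each site:
R: 669.906; B: 1447.095; W: 256.873; Q: 251.439; V: 156.243; M: 251.021; G: 15.123; Z: 1661.956; J: 217.505.
Minimum at G.

G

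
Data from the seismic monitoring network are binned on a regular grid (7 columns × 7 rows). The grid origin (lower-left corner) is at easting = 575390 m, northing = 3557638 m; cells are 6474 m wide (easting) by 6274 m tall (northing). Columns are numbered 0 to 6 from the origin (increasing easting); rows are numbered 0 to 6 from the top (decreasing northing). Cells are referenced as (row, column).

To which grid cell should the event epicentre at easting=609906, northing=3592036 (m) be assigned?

(1, 5)

Column index: ⌊(609906 − 575390) / 6474⌋ = ⌊5.331⌋ = 5
Row offset from origin: ⌊(3592036 − 3557638) / 6274⌋ = ⌊5.483⌋ = 5 → row 1 (counted from top)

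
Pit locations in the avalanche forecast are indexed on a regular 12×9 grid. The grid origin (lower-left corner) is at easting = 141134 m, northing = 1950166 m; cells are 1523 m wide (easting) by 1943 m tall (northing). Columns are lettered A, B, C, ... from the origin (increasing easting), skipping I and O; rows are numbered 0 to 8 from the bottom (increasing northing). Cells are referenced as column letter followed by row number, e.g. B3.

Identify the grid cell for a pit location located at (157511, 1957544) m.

L3

Column index: ⌊(157511 − 141134) / 1523⌋ = ⌊10.753⌋ = 10 → column L
Row offset from origin: ⌊(1957544 − 1950166) / 1943⌋ = ⌊3.797⌋ = 3 → row 3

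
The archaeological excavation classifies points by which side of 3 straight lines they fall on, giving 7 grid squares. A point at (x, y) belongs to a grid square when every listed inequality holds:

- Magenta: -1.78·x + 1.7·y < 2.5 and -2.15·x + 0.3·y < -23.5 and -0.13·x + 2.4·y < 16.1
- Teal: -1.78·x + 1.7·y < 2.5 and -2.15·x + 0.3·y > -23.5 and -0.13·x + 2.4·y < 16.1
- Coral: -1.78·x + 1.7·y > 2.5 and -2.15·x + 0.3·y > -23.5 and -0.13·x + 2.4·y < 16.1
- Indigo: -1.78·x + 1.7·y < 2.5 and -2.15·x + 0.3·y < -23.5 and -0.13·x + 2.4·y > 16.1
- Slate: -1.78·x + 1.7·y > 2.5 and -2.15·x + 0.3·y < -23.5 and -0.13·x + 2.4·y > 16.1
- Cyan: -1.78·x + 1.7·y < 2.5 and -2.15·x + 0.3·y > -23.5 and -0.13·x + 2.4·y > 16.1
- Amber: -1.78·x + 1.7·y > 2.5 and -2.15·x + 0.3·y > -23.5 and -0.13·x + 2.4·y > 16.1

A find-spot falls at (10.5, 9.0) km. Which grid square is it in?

-1.78·10.5 + 1.7·9.0 = -3.390, which is < 2.5
-2.15·10.5 + 0.3·9.0 = -19.875, which is > -23.5
-0.13·10.5 + 2.4·9.0 = 20.235, which is > 16.1
This sign pattern matches Cyan.

Cyan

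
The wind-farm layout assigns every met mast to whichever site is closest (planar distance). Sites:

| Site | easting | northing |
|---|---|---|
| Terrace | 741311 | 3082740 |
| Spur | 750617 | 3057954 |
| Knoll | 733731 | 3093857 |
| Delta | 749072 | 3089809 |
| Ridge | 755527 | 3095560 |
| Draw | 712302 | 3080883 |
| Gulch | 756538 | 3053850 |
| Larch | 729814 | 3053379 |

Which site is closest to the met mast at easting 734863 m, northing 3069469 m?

Squared distances to each site:
Terrace: 217696145.000; Spur: 380783741.000; Knoll: 596055968.000; Delta: 615611281.000; Ridge: 1107741177.000; Draw: 639278117.000; Gulch: 713758786.000; Larch: 284380501.000.
Minimum at Terrace.

Terrace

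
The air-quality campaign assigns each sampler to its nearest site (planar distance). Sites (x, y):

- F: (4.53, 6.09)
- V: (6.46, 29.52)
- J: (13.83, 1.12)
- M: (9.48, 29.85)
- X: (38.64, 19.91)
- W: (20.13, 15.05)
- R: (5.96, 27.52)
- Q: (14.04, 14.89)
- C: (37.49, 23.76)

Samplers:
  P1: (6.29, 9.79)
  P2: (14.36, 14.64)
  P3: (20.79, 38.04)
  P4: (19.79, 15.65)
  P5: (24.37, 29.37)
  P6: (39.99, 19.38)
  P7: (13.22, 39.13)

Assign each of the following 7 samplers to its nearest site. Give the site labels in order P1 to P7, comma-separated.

P1 → F (d²=16.79)
P2 → Q (d²=0.16)
P3 → M (d²=194.99)
P4 → W (d²=0.48)
P5 → C (d²=203.61)
P6 → X (d²=2.10)
P7 → M (d²=100.11)

F, Q, M, W, C, X, M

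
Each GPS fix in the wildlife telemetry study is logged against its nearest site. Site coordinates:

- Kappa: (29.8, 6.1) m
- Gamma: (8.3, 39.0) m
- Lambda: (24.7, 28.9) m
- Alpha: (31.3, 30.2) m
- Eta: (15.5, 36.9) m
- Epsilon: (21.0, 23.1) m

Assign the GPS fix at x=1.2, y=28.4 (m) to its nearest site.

Gamma

Squared distances to each site:
Kappa: 1315.250; Gamma: 162.770; Lambda: 552.500; Alpha: 909.250; Eta: 276.740; Epsilon: 420.130.
Minimum at Gamma.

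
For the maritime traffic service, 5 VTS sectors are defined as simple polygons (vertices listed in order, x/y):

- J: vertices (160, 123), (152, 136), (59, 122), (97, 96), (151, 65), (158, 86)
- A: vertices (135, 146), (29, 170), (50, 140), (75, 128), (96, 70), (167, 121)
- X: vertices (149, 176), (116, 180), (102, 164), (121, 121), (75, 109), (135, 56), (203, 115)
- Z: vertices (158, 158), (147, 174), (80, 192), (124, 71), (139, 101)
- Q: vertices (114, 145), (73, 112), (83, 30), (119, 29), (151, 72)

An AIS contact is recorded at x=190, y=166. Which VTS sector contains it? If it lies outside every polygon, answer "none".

none

Cast a ray rightward from (190, 166). For each polygon, the edges (by vertex number in listed order) whose endpoints lie on opposite sides of y = 166, where each meets that height, and whether that is right or left of the point:
J: no edge straddles that height → 0 crossings.
A: 1–2 at x≈46.7 (left), 2–3 at x≈31.8 (left) → 0 crossings.
X: 2–3 at x≈103.8 (left), 7–1 at x≈157.9 (left) → 0 crossings.
Z: 1–2 at x≈152.5 (left), 3–4 at x≈89.5 (left) → 0 crossings.
Q: no edge straddles that height → 0 crossings.
All counts are even, so the point lies outside every listed polygon.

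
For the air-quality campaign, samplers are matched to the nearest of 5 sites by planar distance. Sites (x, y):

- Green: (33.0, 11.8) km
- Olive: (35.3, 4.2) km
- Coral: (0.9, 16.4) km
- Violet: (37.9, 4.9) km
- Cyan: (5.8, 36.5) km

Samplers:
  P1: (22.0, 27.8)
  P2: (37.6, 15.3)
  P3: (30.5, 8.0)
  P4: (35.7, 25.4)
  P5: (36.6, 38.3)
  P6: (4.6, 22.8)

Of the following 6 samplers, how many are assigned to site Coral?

1

P1 → Cyan
P2 → Green
P3 → Green
P4 → Green
P5 → Green
P6 → Coral
1 of the 6 goes to Coral.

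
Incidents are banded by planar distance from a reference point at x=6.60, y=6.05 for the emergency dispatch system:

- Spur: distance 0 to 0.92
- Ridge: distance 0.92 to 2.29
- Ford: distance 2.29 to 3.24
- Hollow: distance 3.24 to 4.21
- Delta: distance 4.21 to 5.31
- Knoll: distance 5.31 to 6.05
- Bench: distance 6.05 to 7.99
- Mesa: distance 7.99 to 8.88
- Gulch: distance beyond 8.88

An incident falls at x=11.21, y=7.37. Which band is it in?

Distance = √((11.21−6.60)² + (7.37−6.05)²) = √(21.252 + 1.742) = 4.795.
4.21 ≤ 4.795 < 5.31 → Delta.

Delta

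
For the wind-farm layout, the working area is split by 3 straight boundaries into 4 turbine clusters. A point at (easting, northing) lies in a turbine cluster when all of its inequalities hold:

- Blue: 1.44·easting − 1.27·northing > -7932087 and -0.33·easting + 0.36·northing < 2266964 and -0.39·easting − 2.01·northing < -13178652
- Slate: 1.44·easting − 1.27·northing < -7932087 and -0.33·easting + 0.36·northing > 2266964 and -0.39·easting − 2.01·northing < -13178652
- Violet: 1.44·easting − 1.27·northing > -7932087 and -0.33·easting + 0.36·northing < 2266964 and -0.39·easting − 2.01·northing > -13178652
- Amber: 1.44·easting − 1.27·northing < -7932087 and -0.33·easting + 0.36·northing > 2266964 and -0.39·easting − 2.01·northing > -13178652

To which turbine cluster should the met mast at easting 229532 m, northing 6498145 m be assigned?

Violet

1.44·229532 − 1.27·6498145 = -7922118.070, which is > -7932087
-0.33·229532 + 0.36·6498145 = 2263586.640, which is < 2266964
-0.39·229532 − 2.01·6498145 = -13150788.930, which is > -13178652
This sign pattern matches Violet.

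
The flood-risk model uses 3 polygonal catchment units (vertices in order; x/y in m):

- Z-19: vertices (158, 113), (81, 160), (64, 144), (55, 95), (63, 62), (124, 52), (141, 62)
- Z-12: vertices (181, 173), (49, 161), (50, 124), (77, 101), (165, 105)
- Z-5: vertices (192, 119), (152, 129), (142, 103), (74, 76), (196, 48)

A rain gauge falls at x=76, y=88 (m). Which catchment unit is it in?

Z-19

Cast a ray rightward from (76, 88). For each polygon, the edges (by vertex number in listed order) whose endpoints lie on opposite sides of y = 88, where each meets that height, and whether that is right or left of the point:
Z-19: 4–5 at x≈56.7 (left), 7–1 at x≈149.7 (right) → 1 crossing.
Z-12: no edge straddles that height → 0 crossings.
Z-5: 3–4 at x≈104.2 (right), 5–1 at x≈193.7 (right) → 2 crossings.
Only Z-19 has an odd count, so the point is inside Z-19.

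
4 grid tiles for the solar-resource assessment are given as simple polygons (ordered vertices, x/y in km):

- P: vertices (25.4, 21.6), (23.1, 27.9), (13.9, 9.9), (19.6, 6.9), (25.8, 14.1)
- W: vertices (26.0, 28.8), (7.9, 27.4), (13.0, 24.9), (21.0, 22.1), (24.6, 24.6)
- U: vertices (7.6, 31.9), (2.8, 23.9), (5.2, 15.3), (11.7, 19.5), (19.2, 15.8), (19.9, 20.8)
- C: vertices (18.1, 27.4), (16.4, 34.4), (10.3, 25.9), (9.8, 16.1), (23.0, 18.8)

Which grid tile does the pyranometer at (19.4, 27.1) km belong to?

W

Cast a ray rightward from (19.4, 27.1). For each polygon, the edges (by vertex number in listed order) whose endpoints lie on opposite sides of y = 27.1, where each meets that height, and whether that is right or left of the point:
P: 1–2 at x≈23.39 (right), 2–3 at x≈22.69 (right) → 2 crossings.
W: 2–3 at x≈8.51 (left), 5–1 at x≈25.43 (right) → 1 crossing.
U: 1–2 at x≈4.72 (left), 6–1 at x≈12.92 (left) → 0 crossings.
C: 2–3 at x≈11.16 (left), 5–1 at x≈18.27 (left) → 0 crossings.
Only W has an odd count, so the point is inside W.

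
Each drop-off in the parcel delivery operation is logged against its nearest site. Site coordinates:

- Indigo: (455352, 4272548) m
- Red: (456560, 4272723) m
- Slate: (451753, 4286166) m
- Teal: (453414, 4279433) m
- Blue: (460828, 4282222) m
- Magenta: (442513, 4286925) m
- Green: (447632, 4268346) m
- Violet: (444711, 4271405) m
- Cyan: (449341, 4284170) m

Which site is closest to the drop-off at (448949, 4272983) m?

Violet

Squared distances to each site:
Indigo: 41187634.000; Red: 57994921.000; Slate: 181653905.000; Teal: 61538725.000; Blue: 226469762.000; Magenta: 235801460.000; Green: 23236258.000; Violet: 20450728.000; Cyan: 125302633.000.
Minimum at Violet.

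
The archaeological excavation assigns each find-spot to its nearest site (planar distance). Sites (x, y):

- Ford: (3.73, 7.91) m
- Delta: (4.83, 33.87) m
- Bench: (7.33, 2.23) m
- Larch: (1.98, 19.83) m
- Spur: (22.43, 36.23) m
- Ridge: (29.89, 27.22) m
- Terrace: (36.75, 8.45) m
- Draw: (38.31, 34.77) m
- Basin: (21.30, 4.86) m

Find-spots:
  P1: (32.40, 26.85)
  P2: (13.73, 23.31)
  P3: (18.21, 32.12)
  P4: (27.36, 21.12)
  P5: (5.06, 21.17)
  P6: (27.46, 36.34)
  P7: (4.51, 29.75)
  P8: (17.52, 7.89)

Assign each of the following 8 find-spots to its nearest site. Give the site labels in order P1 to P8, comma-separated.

P1 → Ridge (d²=6.44)
P2 → Larch (d²=150.17)
P3 → Spur (d²=34.70)
P4 → Ridge (d²=43.61)
P5 → Larch (d²=11.28)
P6 → Spur (d²=25.31)
P7 → Delta (d²=17.08)
P8 → Basin (d²=23.47)

Ridge, Larch, Spur, Ridge, Larch, Spur, Delta, Basin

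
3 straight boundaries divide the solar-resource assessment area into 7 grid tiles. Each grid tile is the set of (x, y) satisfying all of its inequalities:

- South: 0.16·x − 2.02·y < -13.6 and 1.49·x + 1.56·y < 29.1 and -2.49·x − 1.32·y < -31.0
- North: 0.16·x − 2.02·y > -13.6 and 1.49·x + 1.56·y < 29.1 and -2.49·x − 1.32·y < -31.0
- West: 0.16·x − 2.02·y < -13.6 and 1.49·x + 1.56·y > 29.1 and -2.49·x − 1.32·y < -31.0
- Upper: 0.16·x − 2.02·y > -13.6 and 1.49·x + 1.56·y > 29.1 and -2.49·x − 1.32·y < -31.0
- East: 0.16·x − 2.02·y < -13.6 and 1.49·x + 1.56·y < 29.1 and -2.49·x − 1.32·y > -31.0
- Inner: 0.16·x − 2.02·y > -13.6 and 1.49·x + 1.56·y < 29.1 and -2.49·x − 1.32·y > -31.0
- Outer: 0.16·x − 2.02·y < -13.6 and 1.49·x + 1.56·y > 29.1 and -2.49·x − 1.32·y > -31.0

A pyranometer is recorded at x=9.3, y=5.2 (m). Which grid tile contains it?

0.16·9.3 − 2.02·5.2 = -9.016, which is > -13.6
1.49·9.3 + 1.56·5.2 = 21.969, which is < 29.1
-2.49·9.3 − 1.32·5.2 = -30.021, which is > -31.0
This sign pattern matches Inner.

Inner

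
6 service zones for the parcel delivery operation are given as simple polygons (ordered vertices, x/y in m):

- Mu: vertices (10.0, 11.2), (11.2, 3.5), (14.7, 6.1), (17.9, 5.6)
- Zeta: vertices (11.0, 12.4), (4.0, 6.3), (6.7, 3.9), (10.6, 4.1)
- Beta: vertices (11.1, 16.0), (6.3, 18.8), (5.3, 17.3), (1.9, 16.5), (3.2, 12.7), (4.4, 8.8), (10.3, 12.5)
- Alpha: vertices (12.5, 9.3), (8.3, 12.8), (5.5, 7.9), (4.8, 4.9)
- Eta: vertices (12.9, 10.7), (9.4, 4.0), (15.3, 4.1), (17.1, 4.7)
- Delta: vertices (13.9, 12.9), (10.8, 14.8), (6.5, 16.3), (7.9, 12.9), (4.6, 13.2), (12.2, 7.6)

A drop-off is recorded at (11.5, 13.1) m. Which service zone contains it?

Cast a ray rightward from (11.5, 13.1). For each polygon, the edges (by vertex number in listed order) whose endpoints lie on opposite sides of y = 13.1, where each meets that height, and whether that is right or left of the point:
Mu: no edge straddles that height → 0 crossings.
Zeta: no edge straddles that height → 0 crossings.
Beta: 4–5 at x≈3.06 (left), 7–1 at x≈10.44 (left) → 0 crossings.
Alpha: no edge straddles that height → 0 crossings.
Eta: no edge straddles that height → 0 crossings.
Delta: 1–2 at x≈13.57 (right), 3–4 at x≈7.82 (left), 4–5 at x≈5.70 (left), 5–6 at x≈4.74 (left) → 1 crossing.
Only Delta has an odd count, so the point is inside Delta.

Delta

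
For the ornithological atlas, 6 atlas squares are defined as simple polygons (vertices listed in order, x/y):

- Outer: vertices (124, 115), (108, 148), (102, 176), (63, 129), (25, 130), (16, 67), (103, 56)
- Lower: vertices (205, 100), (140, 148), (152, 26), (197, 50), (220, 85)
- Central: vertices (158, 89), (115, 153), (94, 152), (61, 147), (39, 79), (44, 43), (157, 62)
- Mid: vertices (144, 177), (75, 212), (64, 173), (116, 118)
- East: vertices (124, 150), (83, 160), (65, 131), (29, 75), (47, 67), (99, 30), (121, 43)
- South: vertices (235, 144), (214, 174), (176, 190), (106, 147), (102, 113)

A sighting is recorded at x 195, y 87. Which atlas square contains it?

Cast a ray rightward from (195, 87). For each polygon, the edges (by vertex number in listed order) whose endpoints lie on opposite sides of y = 87, where each meets that height, and whether that is right or left of the point:
Outer: 5–6 at x≈18.9 (left), 7–1 at x≈114.0 (left) → 0 crossings.
Lower: 2–3 at x≈146.0 (left), 5–1 at x≈218.0 (right) → 1 crossing.
Central: 4–5 at x≈41.6 (left), 7–1 at x≈157.9 (left) → 0 crossings.
Mid: no edge straddles that height → 0 crossings.
East: 3–4 at x≈36.7 (left), 7–1 at x≈122.2 (left) → 0 crossings.
South: no edge straddles that height → 0 crossings.
Only Lower has an odd count, so the point is inside Lower.

Lower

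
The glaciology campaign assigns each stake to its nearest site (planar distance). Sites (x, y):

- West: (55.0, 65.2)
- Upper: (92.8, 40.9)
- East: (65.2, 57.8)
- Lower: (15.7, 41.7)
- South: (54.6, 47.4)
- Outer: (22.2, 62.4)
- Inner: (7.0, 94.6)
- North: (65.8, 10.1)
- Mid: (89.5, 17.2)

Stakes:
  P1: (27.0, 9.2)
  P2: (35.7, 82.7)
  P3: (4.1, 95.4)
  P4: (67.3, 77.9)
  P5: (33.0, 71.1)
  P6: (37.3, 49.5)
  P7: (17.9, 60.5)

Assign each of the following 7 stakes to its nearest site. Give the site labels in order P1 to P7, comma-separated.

Lower, Outer, Inner, West, Outer, South, Outer

P1 → Lower (d²=1183.94)
P2 → Outer (d²=594.34)
P3 → Inner (d²=9.05)
P4 → West (d²=312.58)
P5 → Outer (d²=192.33)
P6 → South (d²=303.70)
P7 → Outer (d²=22.10)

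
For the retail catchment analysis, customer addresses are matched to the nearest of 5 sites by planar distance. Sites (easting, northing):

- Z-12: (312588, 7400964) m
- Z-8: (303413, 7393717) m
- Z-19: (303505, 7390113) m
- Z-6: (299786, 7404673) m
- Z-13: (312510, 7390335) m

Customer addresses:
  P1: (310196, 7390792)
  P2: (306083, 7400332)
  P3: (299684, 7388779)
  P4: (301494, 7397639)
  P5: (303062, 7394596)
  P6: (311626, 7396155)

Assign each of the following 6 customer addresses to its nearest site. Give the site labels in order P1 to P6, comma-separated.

P1 → Z-13 (d²=5563445.00)
P2 → Z-12 (d²=42714449.00)
P3 → Z-19 (d²=16379597.00)
P4 → Z-8 (d²=19064645.00)
P5 → Z-8 (d²=895842.00)
P6 → Z-12 (d²=24051925.00)

Z-13, Z-12, Z-19, Z-8, Z-8, Z-12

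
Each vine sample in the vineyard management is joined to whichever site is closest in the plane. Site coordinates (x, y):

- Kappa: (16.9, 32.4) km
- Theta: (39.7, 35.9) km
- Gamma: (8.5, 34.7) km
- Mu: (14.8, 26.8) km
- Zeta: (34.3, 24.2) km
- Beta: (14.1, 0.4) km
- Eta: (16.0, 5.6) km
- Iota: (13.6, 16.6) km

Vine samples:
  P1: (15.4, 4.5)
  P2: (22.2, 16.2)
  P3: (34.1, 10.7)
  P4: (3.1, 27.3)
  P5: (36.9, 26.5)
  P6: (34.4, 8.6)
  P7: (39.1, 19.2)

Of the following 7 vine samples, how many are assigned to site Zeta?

4

P1 → Eta
P2 → Iota
P3 → Zeta
P4 → Gamma
P5 → Zeta
P6 → Zeta
P7 → Zeta
4 of the 7 go to Zeta.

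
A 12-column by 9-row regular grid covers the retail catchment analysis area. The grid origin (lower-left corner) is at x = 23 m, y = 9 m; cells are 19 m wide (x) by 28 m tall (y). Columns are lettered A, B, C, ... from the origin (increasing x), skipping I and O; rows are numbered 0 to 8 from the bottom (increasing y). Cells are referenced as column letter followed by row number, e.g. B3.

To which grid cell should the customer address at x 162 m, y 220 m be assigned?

Column index: ⌊(162 − 23) / 19⌋ = ⌊7.316⌋ = 7 → column H
Row offset from origin: ⌊(220 − 9) / 28⌋ = ⌊7.536⌋ = 7 → row 7

H7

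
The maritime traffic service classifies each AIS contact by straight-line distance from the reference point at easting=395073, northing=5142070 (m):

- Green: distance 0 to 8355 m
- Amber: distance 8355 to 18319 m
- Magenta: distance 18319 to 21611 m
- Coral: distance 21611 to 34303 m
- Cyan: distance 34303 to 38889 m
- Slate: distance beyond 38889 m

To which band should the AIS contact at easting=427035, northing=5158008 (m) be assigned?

Cyan

Distance = √((427035−395073)² + (5158008−5142070)²) = √(1021569444.000 + 254019844.000) = 35715.393 m.
34303 ≤ 35715.393 < 38889 → Cyan.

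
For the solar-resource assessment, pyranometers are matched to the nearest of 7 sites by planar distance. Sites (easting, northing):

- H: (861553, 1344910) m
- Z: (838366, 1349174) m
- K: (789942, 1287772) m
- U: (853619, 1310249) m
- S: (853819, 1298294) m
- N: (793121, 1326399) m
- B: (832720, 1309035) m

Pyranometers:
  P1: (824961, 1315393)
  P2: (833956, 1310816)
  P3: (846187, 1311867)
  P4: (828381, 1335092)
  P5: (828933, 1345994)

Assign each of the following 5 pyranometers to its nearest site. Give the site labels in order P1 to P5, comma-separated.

P1 → B (d²=100626245.00)
P2 → B (d²=4699657.00)
P3 → U (d²=57852548.00)
P4 → Z (d²=298002949.00)
P5 → Z (d²=99093889.00)

B, B, U, Z, Z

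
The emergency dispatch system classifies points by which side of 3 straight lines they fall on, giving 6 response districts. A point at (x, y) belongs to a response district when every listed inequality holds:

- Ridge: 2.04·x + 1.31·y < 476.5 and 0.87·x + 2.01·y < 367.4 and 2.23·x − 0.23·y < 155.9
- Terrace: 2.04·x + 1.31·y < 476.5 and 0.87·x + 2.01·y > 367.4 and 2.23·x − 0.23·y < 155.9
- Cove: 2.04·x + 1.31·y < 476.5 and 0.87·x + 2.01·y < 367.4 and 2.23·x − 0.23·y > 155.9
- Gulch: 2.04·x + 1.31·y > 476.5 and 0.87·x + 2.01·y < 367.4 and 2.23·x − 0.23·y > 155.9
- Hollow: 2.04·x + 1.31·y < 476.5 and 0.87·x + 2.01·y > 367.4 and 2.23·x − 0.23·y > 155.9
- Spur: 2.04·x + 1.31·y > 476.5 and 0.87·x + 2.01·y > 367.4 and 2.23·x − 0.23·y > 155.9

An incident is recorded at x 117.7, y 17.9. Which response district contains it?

Cove

2.04·117.7 + 1.31·17.9 = 263.557, which is < 476.5
0.87·117.7 + 2.01·17.9 = 138.378, which is < 367.4
2.23·117.7 − 0.23·17.9 = 258.354, which is > 155.9
This sign pattern matches Cove.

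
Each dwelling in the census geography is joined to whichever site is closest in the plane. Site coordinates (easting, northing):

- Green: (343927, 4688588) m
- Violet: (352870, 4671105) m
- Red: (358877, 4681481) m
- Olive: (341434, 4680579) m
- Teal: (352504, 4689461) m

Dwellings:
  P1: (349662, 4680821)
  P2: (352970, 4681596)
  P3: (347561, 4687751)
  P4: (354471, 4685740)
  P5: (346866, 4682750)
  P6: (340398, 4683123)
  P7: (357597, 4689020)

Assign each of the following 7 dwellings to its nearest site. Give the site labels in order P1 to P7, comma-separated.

Olive, Red, Green, Teal, Olive, Olive, Teal

P1 → Olive (d²=67758548.00)
P2 → Red (d²=34905874.00)
P3 → Green (d²=13906525.00)
P4 → Teal (d²=17714930.00)
P5 → Olive (d²=34219865.00)
P6 → Olive (d²=7545232.00)
P7 → Teal (d²=26133130.00)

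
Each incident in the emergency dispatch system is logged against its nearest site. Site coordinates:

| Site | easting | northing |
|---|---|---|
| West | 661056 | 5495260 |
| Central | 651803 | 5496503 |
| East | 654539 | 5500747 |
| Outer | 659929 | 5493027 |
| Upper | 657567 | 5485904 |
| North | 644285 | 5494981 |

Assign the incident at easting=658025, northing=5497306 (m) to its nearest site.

West

Squared distances to each site:
West: 13373077.000; Central: 39358093.000; East: 23992677.000; Outer: 21935057.000; Upper: 130215368.000; North: 194193225.000.
Minimum at West.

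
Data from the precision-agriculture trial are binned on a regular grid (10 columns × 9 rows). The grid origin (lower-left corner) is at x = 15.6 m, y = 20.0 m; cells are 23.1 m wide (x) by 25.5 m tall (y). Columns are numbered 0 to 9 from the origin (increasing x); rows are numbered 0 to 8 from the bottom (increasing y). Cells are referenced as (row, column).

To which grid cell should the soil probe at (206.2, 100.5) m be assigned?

Column index: ⌊(206.2 − 15.6) / 23.1⌋ = ⌊8.251⌋ = 8
Row offset from origin: ⌊(100.5 − 20.0) / 25.5⌋ = ⌊3.157⌋ = 3 → row 3

(3, 8)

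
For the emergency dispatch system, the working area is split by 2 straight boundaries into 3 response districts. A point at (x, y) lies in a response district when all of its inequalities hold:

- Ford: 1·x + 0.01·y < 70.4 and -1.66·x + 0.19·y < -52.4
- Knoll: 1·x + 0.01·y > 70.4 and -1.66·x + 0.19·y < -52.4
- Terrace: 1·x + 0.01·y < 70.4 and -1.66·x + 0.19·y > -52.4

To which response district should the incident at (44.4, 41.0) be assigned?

Ford

1·44.4 + 0.01·41.0 = 44.810, which is < 70.4
-1.66·44.4 + 0.19·41.0 = -65.914, which is < -52.4
This sign pattern matches Ford.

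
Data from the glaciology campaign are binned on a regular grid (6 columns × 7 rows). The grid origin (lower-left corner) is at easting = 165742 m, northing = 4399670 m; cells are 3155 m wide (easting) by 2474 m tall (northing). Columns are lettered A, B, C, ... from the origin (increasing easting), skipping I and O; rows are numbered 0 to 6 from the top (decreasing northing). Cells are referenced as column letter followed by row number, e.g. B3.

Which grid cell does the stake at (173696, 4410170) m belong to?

C2

Column index: ⌊(173696 − 165742) / 3155⌋ = ⌊2.521⌋ = 2 → column C
Row offset from origin: ⌊(4410170 − 4399670) / 2474⌋ = ⌊4.244⌋ = 4 → row 2 (counted from top)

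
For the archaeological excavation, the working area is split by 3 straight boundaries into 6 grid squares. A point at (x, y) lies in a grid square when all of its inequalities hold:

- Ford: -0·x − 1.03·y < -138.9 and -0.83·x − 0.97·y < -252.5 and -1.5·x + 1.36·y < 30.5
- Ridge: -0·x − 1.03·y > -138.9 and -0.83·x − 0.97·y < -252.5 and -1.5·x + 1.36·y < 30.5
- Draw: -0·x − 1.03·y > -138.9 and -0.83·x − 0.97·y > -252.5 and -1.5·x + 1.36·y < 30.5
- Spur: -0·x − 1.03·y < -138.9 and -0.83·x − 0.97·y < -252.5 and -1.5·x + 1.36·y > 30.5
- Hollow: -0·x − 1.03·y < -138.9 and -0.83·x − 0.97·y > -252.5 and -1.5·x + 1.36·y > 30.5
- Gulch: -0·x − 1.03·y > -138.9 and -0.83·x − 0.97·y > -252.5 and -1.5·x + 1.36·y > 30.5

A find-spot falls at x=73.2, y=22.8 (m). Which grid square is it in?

-0·73.2 − 1.03·22.8 = -23.484, which is > -138.9
-0.83·73.2 − 0.97·22.8 = -82.872, which is > -252.5
-1.5·73.2 + 1.36·22.8 = -78.792, which is < 30.5
This sign pattern matches Draw.

Draw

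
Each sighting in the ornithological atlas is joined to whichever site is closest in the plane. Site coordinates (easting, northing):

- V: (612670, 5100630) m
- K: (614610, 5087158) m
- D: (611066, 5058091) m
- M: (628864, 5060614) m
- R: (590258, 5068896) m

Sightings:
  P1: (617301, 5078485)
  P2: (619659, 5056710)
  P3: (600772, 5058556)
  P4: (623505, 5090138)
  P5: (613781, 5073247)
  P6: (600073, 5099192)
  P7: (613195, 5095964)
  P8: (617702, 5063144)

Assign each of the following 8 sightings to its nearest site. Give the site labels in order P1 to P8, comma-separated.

K, D, D, K, K, V, V, D

P1 → K (d²=82462410.00)
P2 → D (d²=75746810.00)
P3 → D (d²=106182661.00)
P4 → K (d²=88001425.00)
P5 → K (d²=194203162.00)
P6 → V (d²=160752253.00)
P7 → V (d²=22047181.00)
P8 → D (d²=69569305.00)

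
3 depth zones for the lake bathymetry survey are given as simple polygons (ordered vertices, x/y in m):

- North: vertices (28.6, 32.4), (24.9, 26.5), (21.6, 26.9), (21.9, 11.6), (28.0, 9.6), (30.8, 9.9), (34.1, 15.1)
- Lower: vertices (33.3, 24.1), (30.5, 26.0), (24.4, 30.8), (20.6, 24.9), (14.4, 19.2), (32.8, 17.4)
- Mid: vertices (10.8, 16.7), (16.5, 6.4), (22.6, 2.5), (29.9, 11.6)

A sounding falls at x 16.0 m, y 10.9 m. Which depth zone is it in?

Mid

Cast a ray rightward from (16.0, 10.9). For each polygon, the edges (by vertex number in listed order) whose endpoints lie on opposite sides of y = 10.9, where each meets that height, and whether that is right or left of the point:
North: 4–5 at x≈24.03 (right), 6–7 at x≈31.43 (right) → 2 crossings.
Lower: no edge straddles that height → 0 crossings.
Mid: 1–2 at x≈14.01 (left), 3–4 at x≈29.34 (right) → 1 crossing.
Only Mid has an odd count, so the point is inside Mid.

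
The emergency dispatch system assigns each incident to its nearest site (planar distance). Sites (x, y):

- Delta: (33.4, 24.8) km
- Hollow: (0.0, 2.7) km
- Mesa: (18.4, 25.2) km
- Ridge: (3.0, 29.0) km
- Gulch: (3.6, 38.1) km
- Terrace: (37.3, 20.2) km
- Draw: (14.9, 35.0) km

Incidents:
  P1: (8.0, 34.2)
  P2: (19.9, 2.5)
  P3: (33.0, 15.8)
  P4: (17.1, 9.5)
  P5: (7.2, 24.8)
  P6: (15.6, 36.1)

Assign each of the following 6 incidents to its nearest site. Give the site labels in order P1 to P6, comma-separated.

P1 → Gulch (d²=34.57)
P2 → Hollow (d²=396.05)
P3 → Terrace (d²=37.85)
P4 → Mesa (d²=248.18)
P5 → Ridge (d²=35.28)
P6 → Draw (d²=1.70)

Gulch, Hollow, Terrace, Mesa, Ridge, Draw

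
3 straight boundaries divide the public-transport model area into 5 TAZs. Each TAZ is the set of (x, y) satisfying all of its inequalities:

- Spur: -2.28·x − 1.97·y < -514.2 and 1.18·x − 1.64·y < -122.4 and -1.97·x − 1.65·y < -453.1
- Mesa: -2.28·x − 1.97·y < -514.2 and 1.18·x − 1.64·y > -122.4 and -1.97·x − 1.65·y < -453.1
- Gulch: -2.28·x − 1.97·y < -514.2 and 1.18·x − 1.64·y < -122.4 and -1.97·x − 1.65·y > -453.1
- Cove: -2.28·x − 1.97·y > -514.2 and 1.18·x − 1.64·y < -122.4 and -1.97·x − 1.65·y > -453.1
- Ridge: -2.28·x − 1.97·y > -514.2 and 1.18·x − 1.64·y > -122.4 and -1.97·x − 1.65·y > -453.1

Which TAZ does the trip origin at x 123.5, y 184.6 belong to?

-2.28·123.5 − 1.97·184.6 = -645.242, which is < -514.2
1.18·123.5 − 1.64·184.6 = -157.014, which is < -122.4
-1.97·123.5 − 1.65·184.6 = -547.885, which is < -453.1
This sign pattern matches Spur.

Spur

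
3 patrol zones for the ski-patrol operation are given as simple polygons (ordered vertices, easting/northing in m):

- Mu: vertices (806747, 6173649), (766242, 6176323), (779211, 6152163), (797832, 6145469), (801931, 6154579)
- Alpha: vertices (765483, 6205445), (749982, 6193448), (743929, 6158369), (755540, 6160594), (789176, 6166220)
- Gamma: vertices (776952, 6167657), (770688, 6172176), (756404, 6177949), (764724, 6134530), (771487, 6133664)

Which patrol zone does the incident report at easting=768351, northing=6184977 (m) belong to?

Alpha

Cast a ray rightward from (768351, 6184977). For each polygon, the edges (by vertex number in listed order) whose endpoints lie on opposite sides of northing = 6184977, where each meets that height, and whether that is right or left of the point:
Mu: no edge straddles that height → 0 crossings.
Alpha: 2–3 at easting≈748520.3 (left), 5–1 at easting≈777846.2 (right) → 1 crossing.
Gamma: no edge straddles that height → 0 crossings.
Only Alpha has an odd count, so the point is inside Alpha.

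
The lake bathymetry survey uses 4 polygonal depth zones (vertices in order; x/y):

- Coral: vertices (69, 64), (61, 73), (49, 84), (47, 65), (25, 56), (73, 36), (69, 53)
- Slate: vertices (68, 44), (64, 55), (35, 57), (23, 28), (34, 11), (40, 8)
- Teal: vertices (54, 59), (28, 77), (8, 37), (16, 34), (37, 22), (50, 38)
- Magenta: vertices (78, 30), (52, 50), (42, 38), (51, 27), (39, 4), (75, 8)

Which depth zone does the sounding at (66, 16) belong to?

Cast a ray rightward from (66, 16). For each polygon, the edges (by vertex number in listed order) whose endpoints lie on opposite sides of y = 16, where each meets that height, and whether that is right or left of the point:
Coral: no edge straddles that height → 0 crossings.
Slate: 4–5 at x≈30.8 (left), 6–1 at x≈46.2 (left) → 0 crossings.
Teal: no edge straddles that height → 0 crossings.
Magenta: 4–5 at x≈45.3 (left), 6–1 at x≈76.1 (right) → 1 crossing.
Only Magenta has an odd count, so the point is inside Magenta.

Magenta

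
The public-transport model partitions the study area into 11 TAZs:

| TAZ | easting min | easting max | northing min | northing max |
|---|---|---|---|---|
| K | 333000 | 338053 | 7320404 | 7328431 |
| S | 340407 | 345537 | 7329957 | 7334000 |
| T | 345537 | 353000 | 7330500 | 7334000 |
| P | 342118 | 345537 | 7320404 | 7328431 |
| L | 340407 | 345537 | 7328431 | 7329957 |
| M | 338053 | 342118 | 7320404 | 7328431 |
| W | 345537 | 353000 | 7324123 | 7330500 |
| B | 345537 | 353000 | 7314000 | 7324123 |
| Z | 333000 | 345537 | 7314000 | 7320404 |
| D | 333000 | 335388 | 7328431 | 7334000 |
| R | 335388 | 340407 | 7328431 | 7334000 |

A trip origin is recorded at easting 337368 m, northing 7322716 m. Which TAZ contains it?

The point has easting = 337368 and northing = 7322716.
Only K satisfies 333000 ≤ easting ≤ 338053 and 7320404 ≤ northing ≤ 7328431.

K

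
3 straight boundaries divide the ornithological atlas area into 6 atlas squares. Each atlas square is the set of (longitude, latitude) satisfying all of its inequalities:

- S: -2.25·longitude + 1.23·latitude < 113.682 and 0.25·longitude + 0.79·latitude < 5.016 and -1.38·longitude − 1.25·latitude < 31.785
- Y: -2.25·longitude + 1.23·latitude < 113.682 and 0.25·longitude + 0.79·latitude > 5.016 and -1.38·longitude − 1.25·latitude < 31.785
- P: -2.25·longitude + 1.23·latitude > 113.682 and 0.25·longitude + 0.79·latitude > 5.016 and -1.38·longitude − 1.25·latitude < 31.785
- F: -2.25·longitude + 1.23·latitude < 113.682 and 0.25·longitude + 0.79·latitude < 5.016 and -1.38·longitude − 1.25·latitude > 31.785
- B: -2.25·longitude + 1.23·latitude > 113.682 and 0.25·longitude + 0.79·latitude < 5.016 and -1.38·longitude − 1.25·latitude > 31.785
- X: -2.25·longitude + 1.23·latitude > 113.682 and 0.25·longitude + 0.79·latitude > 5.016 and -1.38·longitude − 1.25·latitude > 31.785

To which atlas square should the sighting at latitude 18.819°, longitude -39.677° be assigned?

S

-2.25·-39.677 + 1.23·18.819 = 112.421, which is < 113.682
0.25·-39.677 + 0.79·18.819 = 4.948, which is < 5.016
-1.38·-39.677 − 1.25·18.819 = 31.231, which is < 31.785
This sign pattern matches S.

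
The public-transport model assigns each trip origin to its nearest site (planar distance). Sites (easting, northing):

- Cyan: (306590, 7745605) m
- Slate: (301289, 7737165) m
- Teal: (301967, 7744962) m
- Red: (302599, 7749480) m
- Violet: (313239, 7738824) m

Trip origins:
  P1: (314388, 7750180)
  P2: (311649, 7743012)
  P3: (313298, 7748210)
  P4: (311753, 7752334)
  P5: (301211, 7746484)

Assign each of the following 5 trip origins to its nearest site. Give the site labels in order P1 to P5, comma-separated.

P1 → Cyan (d²=81739429.00)
P2 → Violet (d²=20067444.00)
P3 → Cyan (d²=51783289.00)
P4 → Cyan (d²=71936010.00)
P5 → Teal (d²=2888020.00)

Cyan, Violet, Cyan, Cyan, Teal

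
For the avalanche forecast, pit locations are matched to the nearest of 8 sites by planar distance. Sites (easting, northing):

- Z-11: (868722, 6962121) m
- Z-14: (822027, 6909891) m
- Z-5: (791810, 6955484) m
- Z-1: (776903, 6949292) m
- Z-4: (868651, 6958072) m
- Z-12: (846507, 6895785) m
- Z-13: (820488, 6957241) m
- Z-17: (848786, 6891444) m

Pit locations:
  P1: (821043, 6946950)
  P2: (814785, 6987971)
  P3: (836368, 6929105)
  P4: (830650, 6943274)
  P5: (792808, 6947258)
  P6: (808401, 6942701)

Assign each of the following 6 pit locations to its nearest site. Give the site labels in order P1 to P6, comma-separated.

P1 → Z-13 (d²=106212706.00)
P2 → Z-13 (d²=976857109.00)
P3 → Z-14 (d²=574842077.00)
P4 → Z-13 (d²=298343333.00)
P5 → Z-5 (d²=68663080.00)
P6 → Z-13 (d²=357507169.00)

Z-13, Z-13, Z-14, Z-13, Z-5, Z-13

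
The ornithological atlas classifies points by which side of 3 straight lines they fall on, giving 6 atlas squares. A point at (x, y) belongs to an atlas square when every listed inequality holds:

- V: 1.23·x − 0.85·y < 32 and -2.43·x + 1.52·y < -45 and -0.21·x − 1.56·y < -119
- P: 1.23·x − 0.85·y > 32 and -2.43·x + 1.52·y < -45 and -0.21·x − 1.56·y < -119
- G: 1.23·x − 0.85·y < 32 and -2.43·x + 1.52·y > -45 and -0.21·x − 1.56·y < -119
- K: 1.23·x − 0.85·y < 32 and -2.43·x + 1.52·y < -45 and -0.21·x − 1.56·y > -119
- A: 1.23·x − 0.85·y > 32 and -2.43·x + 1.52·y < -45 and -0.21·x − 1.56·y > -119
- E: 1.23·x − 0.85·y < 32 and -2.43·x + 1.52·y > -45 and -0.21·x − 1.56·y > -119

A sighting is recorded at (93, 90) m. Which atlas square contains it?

P

1.23·93 − 0.85·90 = 37.890, which is > 32
-2.43·93 + 1.52·90 = -89.190, which is < -45
-0.21·93 − 1.56·90 = -159.930, which is < -119
This sign pattern matches P.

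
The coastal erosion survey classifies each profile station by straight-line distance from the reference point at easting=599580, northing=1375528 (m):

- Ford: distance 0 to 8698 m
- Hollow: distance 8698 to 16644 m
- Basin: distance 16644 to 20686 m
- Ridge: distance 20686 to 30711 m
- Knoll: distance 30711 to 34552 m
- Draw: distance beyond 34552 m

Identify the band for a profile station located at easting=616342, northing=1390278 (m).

Distance = √((616342−599580)² + (1390278−1375528)²) = √(280964644.000 + 217562500.000) = 22327.721 m.
20686 ≤ 22327.721 < 30711 → Ridge.

Ridge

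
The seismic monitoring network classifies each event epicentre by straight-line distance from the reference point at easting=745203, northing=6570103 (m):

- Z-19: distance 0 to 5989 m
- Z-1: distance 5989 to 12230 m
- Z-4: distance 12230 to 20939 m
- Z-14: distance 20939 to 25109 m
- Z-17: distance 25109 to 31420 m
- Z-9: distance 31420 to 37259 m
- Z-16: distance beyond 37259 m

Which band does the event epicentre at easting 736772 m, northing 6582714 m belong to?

Distance = √((736772−745203)² + (6582714−6570103)²) = √(71081761.000 + 159037321.000) = 15169.676 m.
12230 ≤ 15169.676 < 20939 → Z-4.

Z-4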